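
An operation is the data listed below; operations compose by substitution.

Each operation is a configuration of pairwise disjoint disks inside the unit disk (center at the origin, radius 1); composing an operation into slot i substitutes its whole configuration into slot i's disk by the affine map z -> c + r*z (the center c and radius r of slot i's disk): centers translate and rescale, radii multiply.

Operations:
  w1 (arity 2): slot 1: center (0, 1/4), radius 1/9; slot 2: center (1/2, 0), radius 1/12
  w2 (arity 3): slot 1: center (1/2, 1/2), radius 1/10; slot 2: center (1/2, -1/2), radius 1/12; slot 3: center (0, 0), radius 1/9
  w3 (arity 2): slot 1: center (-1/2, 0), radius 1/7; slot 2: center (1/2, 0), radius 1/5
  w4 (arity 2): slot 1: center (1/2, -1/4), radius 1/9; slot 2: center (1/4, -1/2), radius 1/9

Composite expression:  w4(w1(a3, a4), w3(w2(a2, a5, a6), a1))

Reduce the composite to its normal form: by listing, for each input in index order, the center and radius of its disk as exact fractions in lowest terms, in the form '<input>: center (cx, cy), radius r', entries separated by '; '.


a1: center (11/36, -1/2), radius 1/45; a2: center (17/84, -31/63), radius 1/630; a3: center (1/2, -2/9), radius 1/81; a4: center (5/9, -1/4), radius 1/108; a5: center (17/84, -32/63), radius 1/756; a6: center (7/36, -1/2), radius 1/567

Below w4, radii multiply path by path; the a-disk centers shift.
for a3, the 2-step affine chain lands on center (1/2, -2/9), radius 1/81
for a4, the 2-step affine chain lands on center (5/9, -1/4), radius 1/108
for a2, the 3-step affine chain lands on center (17/84, -31/63), radius 1/630
for a5, the 3-step affine chain lands on center (17/84, -32/63), radius 1/756
for a6, the 3-step affine chain lands on center (7/36, -1/2), radius 1/567
for a1, the 2-step affine chain lands on center (11/36, -1/2), radius 1/45


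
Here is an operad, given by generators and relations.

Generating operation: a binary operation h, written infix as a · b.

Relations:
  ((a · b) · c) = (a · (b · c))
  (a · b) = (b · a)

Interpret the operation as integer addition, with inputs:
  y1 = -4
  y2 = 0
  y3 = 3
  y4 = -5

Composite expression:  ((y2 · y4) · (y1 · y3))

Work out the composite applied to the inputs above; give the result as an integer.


-6

(y2 · y4) = -5
(y1 · y3) = -1
((y2 · y4) · (y1 · y3)) = -6


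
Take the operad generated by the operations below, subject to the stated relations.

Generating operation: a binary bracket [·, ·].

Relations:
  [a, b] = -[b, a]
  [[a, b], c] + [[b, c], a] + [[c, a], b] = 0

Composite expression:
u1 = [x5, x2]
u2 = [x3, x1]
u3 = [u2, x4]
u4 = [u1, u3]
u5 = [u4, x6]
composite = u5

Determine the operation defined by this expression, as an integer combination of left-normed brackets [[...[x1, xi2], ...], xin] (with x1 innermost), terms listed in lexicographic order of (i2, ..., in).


-[[[[[x1, x3], x4], x2], x5], x6] + [[[[[x1, x3], x4], x5], x2], x6]


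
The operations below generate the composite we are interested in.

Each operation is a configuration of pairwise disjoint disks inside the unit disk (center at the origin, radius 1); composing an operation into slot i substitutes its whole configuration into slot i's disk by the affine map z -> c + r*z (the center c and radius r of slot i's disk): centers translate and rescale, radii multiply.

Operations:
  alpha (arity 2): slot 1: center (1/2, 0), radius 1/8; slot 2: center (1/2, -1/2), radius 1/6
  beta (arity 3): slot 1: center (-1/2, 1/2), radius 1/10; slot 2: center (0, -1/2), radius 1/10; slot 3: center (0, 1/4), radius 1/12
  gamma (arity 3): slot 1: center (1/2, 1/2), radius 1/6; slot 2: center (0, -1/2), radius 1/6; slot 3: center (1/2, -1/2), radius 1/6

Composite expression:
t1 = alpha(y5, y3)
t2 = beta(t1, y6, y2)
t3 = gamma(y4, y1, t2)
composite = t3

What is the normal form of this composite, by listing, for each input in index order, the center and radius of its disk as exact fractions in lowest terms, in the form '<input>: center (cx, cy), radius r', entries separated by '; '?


Nesting under gamma composes maps z -> c + r*z down each y-path.
y4 passes through 1 substitution, ending at center (1/2, 1/2), radius 1/6
y1 passes through 1 substitution, ending at center (0, -1/2), radius 1/6
y5 passes through 3 substitutions, ending at center (17/40, -5/12), radius 1/480
y3 passes through 3 substitutions, ending at center (17/40, -17/40), radius 1/360
y6 passes through 2 substitutions, ending at center (1/2, -7/12), radius 1/60
y2 passes through 2 substitutions, ending at center (1/2, -11/24), radius 1/72

y1: center (0, -1/2), radius 1/6; y2: center (1/2, -11/24), radius 1/72; y3: center (17/40, -17/40), radius 1/360; y4: center (1/2, 1/2), radius 1/6; y5: center (17/40, -5/12), radius 1/480; y6: center (1/2, -7/12), radius 1/60


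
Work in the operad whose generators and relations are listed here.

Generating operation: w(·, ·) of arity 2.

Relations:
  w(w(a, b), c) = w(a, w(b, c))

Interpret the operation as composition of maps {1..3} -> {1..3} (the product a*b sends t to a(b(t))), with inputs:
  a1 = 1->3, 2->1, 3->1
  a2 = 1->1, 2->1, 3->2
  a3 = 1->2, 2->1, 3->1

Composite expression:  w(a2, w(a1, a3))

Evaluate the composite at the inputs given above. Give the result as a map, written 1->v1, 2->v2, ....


1->1, 2->2, 3->2

w(a1, a3) = 1->1, 2->3, 3->3
w(a2, w(a1, a3)) = 1->1, 2->2, 3->2


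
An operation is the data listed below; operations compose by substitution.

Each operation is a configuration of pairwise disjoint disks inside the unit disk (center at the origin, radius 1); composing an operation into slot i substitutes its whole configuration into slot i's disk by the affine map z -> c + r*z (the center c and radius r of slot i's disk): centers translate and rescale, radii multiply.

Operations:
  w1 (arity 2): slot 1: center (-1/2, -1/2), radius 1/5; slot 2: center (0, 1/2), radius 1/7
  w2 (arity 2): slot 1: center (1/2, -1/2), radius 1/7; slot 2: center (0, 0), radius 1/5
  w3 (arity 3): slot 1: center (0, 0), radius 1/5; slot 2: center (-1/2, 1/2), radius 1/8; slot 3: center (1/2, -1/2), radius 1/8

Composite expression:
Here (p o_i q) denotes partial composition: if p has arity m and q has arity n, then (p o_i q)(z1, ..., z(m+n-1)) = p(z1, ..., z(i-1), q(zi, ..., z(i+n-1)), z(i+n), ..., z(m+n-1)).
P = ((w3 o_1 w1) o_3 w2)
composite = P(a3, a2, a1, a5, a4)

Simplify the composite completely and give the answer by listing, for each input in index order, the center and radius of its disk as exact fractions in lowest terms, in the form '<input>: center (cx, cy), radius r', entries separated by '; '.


a1: center (-7/16, 7/16), radius 1/56; a2: center (0, 1/10), radius 1/35; a3: center (-1/10, -1/10), radius 1/25; a4: center (1/2, -1/2), radius 1/8; a5: center (-1/2, 1/2), radius 1/40

Follow each a-input down from w3: c' goes to c + r*c', radius to r*r'.
a3: after 2 affine steps, its disk has center (-1/10, -1/10), radius 1/25
a2: after 2 affine steps, its disk has center (0, 1/10), radius 1/35
a1: after 2 affine steps, its disk has center (-7/16, 7/16), radius 1/56
a5: after 2 affine steps, its disk has center (-1/2, 1/2), radius 1/40
a4: after 1 affine step, its disk has center (1/2, -1/2), radius 1/8


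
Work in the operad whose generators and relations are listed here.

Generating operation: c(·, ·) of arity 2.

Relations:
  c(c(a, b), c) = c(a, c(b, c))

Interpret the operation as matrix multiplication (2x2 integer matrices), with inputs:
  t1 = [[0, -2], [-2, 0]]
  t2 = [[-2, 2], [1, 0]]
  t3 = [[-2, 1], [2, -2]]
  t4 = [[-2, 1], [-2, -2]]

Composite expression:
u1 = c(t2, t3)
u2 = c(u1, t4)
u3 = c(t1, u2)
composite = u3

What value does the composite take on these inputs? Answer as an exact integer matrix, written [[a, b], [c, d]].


[[-4, 8], [8, -40]]

c(t2, t3) = [[8, -6], [-2, 1]]
c(c(t2, t3), t4) = [[-4, 20], [2, -4]]
c(t1, c(c(t2, t3), t4)) = [[-4, 8], [8, -40]]


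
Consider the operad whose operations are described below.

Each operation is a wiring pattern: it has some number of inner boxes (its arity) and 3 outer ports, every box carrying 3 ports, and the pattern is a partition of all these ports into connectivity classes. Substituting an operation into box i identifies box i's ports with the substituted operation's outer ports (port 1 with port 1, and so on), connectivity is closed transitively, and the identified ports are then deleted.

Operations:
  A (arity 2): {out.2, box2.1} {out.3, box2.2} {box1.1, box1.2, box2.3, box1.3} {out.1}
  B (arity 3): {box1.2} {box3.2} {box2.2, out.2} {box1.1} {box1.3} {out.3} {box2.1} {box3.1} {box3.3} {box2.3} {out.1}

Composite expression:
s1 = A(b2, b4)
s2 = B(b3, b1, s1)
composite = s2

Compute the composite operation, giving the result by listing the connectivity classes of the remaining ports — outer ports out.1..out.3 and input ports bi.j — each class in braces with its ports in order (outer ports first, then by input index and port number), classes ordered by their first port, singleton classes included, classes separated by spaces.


{out.1} {out.2, b1.2} {out.3} {b1.1} {b1.3} {b2.1, b2.2, b2.3, b4.3} {b3.1} {b3.2} {b3.3} {b4.1} {b4.2}

Substituting into B glues patterns; closure does the rest.
through A, on inputs (b2, b4): {out.1} {out.2, b4.1} {out.3, b4.2} {b2.1, b2.2, b2.3, b4.3} (out.j = stage outer ports)
through B, on inputs (b3, b1, b2, b4): {out.1} {out.2, b1.2} {out.3} {b1.1} {b1.3} {b2.1, b2.2, b2.3, b4.3} {b3.1} {b3.2} {b3.3} {b4.1} {b4.2} (out.j = stage outer ports)


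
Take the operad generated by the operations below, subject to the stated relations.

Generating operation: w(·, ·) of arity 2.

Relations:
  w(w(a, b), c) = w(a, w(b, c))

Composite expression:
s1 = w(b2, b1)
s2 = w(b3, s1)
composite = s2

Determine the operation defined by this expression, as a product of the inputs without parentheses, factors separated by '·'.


Under associativity of w, the answer is the b's in reading order.
w(b2, b1) collapses to b2 · b1
w(b3, w(b2, b1)) collapses to b3 · b2 · b1

b3 · b2 · b1


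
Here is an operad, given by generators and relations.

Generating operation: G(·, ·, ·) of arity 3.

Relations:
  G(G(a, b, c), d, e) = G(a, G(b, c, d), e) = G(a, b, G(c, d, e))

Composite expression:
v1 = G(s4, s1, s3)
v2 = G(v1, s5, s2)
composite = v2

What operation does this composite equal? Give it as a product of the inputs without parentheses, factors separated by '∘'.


s4 ∘ s1 ∘ s3 ∘ s5 ∘ s2


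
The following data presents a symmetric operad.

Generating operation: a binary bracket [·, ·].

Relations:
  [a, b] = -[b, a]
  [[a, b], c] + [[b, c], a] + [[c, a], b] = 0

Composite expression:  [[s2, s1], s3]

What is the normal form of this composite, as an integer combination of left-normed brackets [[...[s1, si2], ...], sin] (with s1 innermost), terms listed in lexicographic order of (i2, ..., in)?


-[[s1, s2], s3]


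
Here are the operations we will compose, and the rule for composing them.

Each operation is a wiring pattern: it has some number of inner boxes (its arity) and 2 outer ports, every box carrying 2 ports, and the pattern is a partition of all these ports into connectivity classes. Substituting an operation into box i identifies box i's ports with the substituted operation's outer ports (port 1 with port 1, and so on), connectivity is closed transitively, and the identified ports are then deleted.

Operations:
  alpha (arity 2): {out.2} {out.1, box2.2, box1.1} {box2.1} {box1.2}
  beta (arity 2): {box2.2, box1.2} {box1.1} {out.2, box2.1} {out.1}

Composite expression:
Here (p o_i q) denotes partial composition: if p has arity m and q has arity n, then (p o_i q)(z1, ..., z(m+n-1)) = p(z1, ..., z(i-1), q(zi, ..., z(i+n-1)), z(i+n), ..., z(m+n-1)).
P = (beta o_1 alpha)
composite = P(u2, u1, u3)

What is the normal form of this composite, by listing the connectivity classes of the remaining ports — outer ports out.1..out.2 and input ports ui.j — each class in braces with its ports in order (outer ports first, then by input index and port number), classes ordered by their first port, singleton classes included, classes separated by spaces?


After gluing at beta, chains via deleted ports link the u-ports.
stage alpha: inputs (u2, u1), connectivity {out.1, u1.2, u2.1} {out.2} {u1.1} {u2.2}, out.j its boundary
stage beta: inputs (u2, u1, u3), connectivity {out.1} {out.2, u3.1} {u1.1} {u1.2, u2.1} {u2.2} {u3.2}, out.j its boundary

{out.1} {out.2, u3.1} {u1.1} {u1.2, u2.1} {u2.2} {u3.2}


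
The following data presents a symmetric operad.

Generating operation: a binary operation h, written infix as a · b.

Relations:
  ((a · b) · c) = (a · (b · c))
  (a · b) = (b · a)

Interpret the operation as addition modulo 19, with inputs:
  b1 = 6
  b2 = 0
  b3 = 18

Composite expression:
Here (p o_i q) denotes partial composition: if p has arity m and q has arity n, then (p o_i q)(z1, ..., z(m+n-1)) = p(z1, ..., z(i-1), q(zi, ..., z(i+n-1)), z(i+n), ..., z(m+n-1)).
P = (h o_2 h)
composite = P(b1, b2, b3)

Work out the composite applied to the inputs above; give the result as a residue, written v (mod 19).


5 (mod 19)

(b2 · b3) = 18
(b1 · (b2 · b3)) = 5


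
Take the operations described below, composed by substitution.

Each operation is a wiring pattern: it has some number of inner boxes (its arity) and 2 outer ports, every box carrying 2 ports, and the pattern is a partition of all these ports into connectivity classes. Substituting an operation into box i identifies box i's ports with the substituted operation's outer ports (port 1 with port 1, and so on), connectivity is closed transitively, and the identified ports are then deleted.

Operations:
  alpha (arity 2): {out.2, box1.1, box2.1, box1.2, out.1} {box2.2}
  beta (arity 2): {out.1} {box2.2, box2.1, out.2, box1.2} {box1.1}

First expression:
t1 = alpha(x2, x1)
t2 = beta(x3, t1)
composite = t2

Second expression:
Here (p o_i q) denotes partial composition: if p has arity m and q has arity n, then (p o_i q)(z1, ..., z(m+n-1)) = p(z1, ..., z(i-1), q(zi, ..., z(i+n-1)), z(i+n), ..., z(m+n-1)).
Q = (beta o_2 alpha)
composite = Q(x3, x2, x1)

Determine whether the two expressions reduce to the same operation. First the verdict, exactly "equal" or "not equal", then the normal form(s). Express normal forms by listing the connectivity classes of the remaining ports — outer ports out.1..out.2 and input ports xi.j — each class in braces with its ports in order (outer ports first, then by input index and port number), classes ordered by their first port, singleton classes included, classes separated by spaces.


Normal form of the first expression: {out.1} {out.2, x1.1, x2.1, x2.2, x3.2} {x1.2} {x3.1}
Normal form of the second expression: {out.1} {out.2, x1.1, x2.1, x2.2, x3.2} {x1.2} {x3.1}
The normal forms match — equal.

equal; the common form is {out.1} {out.2, x1.1, x2.1, x2.2, x3.2} {x1.2} {x3.1}


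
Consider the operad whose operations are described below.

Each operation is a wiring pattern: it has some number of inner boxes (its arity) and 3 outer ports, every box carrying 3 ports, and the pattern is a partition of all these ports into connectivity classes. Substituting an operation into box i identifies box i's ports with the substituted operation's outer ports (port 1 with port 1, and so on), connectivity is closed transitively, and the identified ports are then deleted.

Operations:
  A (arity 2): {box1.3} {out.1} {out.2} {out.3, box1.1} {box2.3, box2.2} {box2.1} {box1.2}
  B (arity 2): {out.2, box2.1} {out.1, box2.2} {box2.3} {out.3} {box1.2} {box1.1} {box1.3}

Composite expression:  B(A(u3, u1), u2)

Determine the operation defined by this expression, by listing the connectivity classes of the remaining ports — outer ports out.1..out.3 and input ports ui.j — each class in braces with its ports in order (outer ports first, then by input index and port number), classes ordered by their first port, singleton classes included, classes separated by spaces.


{out.1, u2.2} {out.2, u2.1} {out.3} {u1.1} {u1.2, u1.3} {u2.3} {u3.1} {u3.2} {u3.3}

Reachability decides: close wires over B-identified ports.
composing A on (u3, u1), with out.j its own outer ports: {out.1} {out.2} {out.3, u3.1} {u1.1} {u1.2, u1.3} {u3.2} {u3.3}
composing B on (u3, u1, u2), with out.j its own outer ports: {out.1, u2.2} {out.2, u2.1} {out.3} {u1.1} {u1.2, u1.3} {u2.3} {u3.1} {u3.2} {u3.3}


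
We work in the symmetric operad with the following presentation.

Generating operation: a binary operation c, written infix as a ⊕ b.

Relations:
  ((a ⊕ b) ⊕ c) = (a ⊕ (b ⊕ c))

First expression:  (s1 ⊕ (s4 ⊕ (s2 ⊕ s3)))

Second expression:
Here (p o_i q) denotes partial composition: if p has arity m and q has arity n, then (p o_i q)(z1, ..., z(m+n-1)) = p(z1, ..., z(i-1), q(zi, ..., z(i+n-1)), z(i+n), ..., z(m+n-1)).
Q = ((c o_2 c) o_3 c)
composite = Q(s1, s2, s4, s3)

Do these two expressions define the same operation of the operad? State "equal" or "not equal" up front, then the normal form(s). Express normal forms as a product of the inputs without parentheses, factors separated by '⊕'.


not equal; the first gives s1 ⊕ s4 ⊕ s2 ⊕ s3 and the second s1 ⊕ s2 ⊕ s4 ⊕ s3

Normal form of the first expression: s1 ⊕ s4 ⊕ s2 ⊕ s3
Normal form of the second expression: s1 ⊕ s2 ⊕ s4 ⊕ s3
The normal forms differ: not equal.


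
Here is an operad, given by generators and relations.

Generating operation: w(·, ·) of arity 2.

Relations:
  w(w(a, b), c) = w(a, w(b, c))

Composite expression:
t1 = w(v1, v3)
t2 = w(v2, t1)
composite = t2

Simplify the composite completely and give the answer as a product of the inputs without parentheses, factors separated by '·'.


v2 · v1 · v3

Key point: w is associative — brackets drop, the v-order remains.
w(v1, v3) collapses to v1 · v3
w(v2, w(v1, v3)) collapses to v2 · v1 · v3


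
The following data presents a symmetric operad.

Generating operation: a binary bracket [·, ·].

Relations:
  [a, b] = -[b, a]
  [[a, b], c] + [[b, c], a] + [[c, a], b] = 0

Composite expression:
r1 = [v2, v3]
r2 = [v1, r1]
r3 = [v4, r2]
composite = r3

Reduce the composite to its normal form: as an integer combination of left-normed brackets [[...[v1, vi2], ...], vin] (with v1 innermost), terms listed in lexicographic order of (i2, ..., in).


-[[[v1, v2], v3], v4] + [[[v1, v3], v2], v4]

A multilinear Lie element is pinned by v1-initial words (v1 innermost).
Composite bracket: [v4, [v1, [v2, v3]]]
Full expansion: 8 signed words from ab - ba (2^3 = 8).
Words beginning with v1 determine it all:
  from v1v2v3v4, sign -1: term -[[[v1, v2], v3], v4]
  from v1v3v2v4, sign +1: term +[[[v1, v3], v2], v4]


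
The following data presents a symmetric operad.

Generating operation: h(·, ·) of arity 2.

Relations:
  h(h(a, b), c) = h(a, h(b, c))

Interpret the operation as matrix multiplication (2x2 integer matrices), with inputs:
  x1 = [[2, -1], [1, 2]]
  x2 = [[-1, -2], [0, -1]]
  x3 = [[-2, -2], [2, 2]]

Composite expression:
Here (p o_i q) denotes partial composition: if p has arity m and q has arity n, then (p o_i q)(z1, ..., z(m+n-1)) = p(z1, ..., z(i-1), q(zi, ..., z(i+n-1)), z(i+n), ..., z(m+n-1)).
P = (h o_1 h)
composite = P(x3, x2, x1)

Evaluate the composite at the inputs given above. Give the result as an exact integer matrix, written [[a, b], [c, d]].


[[10, 10], [-10, -10]]

h(x3, x2) = [[2, 6], [-2, -6]]
h(h(x3, x2), x1) = [[10, 10], [-10, -10]]


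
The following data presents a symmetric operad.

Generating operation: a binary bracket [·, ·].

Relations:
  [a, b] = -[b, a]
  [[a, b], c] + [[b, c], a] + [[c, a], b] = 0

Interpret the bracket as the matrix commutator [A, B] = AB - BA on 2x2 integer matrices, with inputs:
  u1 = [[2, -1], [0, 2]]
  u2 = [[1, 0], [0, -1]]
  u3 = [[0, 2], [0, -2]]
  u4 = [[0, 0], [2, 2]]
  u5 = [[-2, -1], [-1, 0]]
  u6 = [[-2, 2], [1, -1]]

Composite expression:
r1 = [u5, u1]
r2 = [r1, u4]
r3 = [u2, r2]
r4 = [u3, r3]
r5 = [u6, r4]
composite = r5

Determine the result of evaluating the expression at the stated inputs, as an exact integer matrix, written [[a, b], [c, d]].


[u5, u1] = [[-1, 2], [0, 1]]
[[u5, u1], u4] = [[4, 4], [4, -4]]
[u2, [[u5, u1], u4]] = [[0, 8], [-8, 0]]
[u3, [u2, [[u5, u1], u4]]] = [[-16, 16], [16, 16]]
[u6, [u3, [u2, [[u5, u1], u4]]]] = [[16, 48], [-16, -16]]

[[16, 48], [-16, -16]]


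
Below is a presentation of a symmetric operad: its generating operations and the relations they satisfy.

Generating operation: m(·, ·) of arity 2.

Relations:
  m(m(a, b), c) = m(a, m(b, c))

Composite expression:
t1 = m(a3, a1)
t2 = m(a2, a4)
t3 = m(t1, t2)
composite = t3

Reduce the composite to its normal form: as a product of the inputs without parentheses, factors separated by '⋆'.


Under associativity of m, the answer is the a's in reading order.
m(a3, a1) collapses to a3 ⋆ a1
m(a2, a4) collapses to a2 ⋆ a4
m(m(a3, a1), m(a2, a4)) collapses to a3 ⋆ a1 ⋆ a2 ⋆ a4

a3 ⋆ a1 ⋆ a2 ⋆ a4


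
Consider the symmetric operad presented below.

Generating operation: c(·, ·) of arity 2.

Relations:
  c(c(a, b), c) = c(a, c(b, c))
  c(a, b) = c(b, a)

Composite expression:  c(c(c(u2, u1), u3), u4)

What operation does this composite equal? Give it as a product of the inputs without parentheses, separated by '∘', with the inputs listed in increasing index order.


u1 ∘ u2 ∘ u3 ∘ u4

Shape and order are irrelevant to c; the u-input set decides.
c(u2, u1) reduces to u2 ∘ u1
c(c(u2, u1), u3) reduces to u2 ∘ u1 ∘ u3
c(c(c(u2, u1), u3), u4) reduces to u2 ∘ u1 ∘ u3 ∘ u4
sorting the factors by input index: u1 ∘ u2 ∘ u3 ∘ u4


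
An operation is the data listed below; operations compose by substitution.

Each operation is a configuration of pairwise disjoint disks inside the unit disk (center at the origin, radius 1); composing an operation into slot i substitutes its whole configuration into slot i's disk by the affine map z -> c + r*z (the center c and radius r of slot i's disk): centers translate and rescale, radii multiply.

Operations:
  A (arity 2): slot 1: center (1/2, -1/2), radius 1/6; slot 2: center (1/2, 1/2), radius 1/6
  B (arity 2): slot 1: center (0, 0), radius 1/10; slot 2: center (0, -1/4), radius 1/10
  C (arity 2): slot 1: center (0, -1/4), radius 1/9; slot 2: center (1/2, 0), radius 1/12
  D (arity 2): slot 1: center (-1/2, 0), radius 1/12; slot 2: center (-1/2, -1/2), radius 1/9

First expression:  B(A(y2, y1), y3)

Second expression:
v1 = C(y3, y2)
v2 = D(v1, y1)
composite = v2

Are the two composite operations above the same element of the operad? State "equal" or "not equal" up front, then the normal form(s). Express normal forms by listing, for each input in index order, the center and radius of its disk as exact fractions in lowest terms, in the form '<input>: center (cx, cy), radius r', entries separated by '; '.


not equal; first: y1: center (1/20, 1/20), radius 1/60; y2: center (1/20, -1/20), radius 1/60; y3: center (0, -1/4), radius 1/10; second: y1: center (-1/2, -1/2), radius 1/9; y2: center (-11/24, 0), radius 1/144; y3: center (-1/2, -1/48), radius 1/108


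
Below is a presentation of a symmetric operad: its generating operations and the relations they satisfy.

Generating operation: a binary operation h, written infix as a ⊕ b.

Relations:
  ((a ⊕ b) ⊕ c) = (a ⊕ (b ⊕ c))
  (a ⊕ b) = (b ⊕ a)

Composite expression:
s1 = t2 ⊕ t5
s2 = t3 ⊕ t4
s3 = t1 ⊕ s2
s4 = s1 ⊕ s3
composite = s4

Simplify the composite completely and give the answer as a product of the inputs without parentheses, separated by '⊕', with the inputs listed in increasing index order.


t1 ⊕ t2 ⊕ t3 ⊕ t4 ⊕ t5

Both nesting and order wash out for h; what remains is which t's occur.
(t2 ⊕ t5) flattens to t2 ⊕ t5
(t3 ⊕ t4) flattens to t3 ⊕ t4
(t1 ⊕ (t3 ⊕ t4)) flattens to t1 ⊕ t3 ⊕ t4
((t2 ⊕ t5) ⊕ (t1 ⊕ (t3 ⊕ t4))) flattens to t2 ⊕ t5 ⊕ t1 ⊕ t3 ⊕ t4
commutativity sorts the factors: t1 ⊕ t2 ⊕ t3 ⊕ t4 ⊕ t5


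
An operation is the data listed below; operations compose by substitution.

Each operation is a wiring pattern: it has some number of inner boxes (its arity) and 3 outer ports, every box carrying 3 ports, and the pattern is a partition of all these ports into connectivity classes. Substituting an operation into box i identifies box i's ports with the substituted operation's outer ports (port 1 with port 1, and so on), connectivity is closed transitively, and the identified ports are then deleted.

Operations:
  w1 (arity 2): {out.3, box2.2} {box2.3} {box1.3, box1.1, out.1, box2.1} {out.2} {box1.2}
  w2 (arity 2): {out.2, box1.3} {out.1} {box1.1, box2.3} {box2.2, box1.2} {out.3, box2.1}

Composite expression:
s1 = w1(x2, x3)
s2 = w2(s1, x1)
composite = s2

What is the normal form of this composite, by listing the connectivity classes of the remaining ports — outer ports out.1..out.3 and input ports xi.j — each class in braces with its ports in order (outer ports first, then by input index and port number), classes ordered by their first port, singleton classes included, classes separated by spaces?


{out.1} {out.2, x3.2} {out.3, x1.1} {x1.2} {x1.3, x2.1, x2.3, x3.1} {x2.2} {x3.3}

Reachability decides: close wires over w2-identified ports.
w1 over (x2, x3) gives {out.1, x2.1, x2.3, x3.1} {out.2} {out.3, x3.2} {x2.2} {x3.3}, out.j being that stage's outer ports
w2 over (x2, x3, x1) gives {out.1} {out.2, x3.2} {out.3, x1.1} {x1.2} {x1.3, x2.1, x2.3, x3.1} {x2.2} {x3.3}, out.j being that stage's outer ports


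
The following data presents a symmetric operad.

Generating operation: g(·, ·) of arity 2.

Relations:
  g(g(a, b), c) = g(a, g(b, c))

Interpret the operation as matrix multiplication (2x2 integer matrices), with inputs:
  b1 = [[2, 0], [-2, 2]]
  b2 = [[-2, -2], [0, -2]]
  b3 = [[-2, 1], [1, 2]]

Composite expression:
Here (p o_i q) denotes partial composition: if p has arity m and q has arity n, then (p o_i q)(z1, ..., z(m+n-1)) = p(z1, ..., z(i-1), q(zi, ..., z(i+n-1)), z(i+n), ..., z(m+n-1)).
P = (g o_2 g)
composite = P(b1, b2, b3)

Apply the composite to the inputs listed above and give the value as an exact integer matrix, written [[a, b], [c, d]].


[[4, -12], [-8, 4]]

g(b2, b3) = [[2, -6], [-2, -4]]
g(b1, g(b2, b3)) = [[4, -12], [-8, 4]]


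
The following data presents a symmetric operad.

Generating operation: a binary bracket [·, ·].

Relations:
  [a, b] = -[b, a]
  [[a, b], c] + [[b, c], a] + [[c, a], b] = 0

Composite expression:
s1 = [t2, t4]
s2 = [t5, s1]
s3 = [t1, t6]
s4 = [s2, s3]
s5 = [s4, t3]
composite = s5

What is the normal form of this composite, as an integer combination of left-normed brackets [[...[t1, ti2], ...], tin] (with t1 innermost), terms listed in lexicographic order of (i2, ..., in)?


[[[[[t1, t6], t2], t4], t5], t3] - [[[[[t1, t6], t4], t2], t5], t3] - [[[[[t1, t6], t5], t2], t4], t3] + [[[[[t1, t6], t5], t4], t2], t3]


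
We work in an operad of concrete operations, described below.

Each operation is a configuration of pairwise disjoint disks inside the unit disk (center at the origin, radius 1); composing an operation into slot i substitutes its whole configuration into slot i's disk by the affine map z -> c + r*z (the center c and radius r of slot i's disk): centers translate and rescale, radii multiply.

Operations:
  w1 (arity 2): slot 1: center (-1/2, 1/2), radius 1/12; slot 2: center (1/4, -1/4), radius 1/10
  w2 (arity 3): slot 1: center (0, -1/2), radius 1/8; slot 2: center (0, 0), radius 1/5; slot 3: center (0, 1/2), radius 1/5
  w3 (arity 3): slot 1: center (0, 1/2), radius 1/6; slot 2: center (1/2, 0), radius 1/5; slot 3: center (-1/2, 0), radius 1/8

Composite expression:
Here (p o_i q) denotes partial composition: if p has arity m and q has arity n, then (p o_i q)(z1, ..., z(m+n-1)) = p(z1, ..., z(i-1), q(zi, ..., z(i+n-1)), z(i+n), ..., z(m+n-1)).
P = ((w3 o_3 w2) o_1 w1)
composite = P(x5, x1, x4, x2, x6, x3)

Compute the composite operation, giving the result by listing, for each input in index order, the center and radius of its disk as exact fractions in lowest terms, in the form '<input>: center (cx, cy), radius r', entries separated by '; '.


x1: center (1/24, 11/24), radius 1/60; x2: center (-1/2, -1/16), radius 1/64; x3: center (-1/2, 1/16), radius 1/40; x4: center (1/2, 0), radius 1/5; x5: center (-1/12, 7/12), radius 1/72; x6: center (-1/2, 0), radius 1/40

Affine substitution under w3: radii multiply and x-centers shift.
input x5: composing its 2 substitution steps yields center (-1/12, 7/12), radius 1/72
input x1: composing its 2 substitution steps yields center (1/24, 11/24), radius 1/60
input x4: composing its 1 substitution step yields center (1/2, 0), radius 1/5
input x2: composing its 2 substitution steps yields center (-1/2, -1/16), radius 1/64
input x6: composing its 2 substitution steps yields center (-1/2, 0), radius 1/40
input x3: composing its 2 substitution steps yields center (-1/2, 1/16), radius 1/40


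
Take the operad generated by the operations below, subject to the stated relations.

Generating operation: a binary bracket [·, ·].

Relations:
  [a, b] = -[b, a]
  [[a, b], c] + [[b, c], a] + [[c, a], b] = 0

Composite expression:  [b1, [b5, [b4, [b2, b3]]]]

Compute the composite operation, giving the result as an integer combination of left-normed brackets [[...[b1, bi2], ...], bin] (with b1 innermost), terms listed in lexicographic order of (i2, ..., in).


[[[[b1, b2], b3], b4], b5] - [[[[b1, b3], b2], b4], b5] - [[[[b1, b4], b2], b3], b5] + [[[[b1, b4], b3], b2], b5] - [[[[b1, b5], b2], b3], b4] + [[[[b1, b5], b3], b2], b4] + [[[[b1, b5], b4], b2], b3] - [[[[b1, b5], b4], b3], b2]

A multilinear Lie element is pinned by b1-initial words (b1 innermost).
Composite bracket: [b1, [b5, [b4, [b2, b3]]]]
Each bracket splits as ab - ba, giving 16 signed words (2^4 = 16).
The b1-initial words carry the normal form:
  b1b2b3b4b5 (sign +1) contributes +[[[[b1, b2], b3], b4], b5]
  b1b3b2b4b5 (sign -1) contributes -[[[[b1, b3], b2], b4], b5]
  b1b4b2b3b5 (sign -1) contributes -[[[[b1, b4], b2], b3], b5]
  b1b4b3b2b5 (sign +1) contributes +[[[[b1, b4], b3], b2], b5]
  b1b5b2b3b4 (sign -1) contributes -[[[[b1, b5], b2], b3], b4]
  b1b5b3b2b4 (sign +1) contributes +[[[[b1, b5], b3], b2], b4]
  b1b5b4b2b3 (sign +1) contributes +[[[[b1, b5], b4], b2], b3]
  b1b5b4b3b2 (sign -1) contributes -[[[[b1, b5], b4], b3], b2]


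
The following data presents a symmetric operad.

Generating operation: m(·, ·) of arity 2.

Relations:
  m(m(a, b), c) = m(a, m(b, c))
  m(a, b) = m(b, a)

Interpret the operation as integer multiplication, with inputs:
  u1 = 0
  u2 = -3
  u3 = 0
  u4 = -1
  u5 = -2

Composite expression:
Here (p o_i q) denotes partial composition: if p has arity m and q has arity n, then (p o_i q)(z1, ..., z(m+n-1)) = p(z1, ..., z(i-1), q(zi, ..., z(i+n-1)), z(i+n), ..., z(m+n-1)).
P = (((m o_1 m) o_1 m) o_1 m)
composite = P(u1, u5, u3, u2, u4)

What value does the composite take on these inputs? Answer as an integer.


m(u1, u5) = 0
m(m(u1, u5), u3) = 0
m(m(m(u1, u5), u3), u2) = 0
m(m(m(m(u1, u5), u3), u2), u4) = 0

0


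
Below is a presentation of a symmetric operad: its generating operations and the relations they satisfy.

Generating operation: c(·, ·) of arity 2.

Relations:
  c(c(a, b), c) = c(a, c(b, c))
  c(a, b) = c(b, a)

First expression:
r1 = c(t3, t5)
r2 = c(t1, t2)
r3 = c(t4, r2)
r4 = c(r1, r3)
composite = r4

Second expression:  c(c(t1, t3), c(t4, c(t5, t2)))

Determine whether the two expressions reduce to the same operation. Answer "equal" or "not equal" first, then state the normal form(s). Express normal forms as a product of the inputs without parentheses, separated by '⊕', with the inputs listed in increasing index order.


equal; both compose to t1 ⊕ t2 ⊕ t3 ⊕ t4 ⊕ t5

Reducing the first expression gives t1 ⊕ t2 ⊕ t3 ⊕ t4 ⊕ t5
Reducing the second expression gives t1 ⊕ t2 ⊕ t3 ⊕ t4 ⊕ t5
Both agree, so they are equal.


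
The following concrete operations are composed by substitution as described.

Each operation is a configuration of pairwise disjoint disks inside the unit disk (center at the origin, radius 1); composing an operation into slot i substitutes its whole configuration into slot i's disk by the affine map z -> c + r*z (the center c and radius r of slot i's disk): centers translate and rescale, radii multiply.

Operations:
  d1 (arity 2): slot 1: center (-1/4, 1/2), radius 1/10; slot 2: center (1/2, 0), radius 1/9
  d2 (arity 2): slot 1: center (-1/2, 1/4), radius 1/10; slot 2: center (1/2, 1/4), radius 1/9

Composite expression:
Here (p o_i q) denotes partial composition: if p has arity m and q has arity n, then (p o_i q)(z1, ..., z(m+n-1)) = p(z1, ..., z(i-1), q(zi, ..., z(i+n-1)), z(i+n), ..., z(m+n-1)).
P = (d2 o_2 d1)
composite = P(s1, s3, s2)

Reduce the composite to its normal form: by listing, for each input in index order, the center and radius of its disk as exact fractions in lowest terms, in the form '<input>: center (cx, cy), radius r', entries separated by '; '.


Nesting under d2 composes maps z -> c + r*z down each s-path.
for s1, the 1-step affine chain lands on center (-1/2, 1/4), radius 1/10
for s3, the 2-step affine chain lands on center (17/36, 11/36), radius 1/90
for s2, the 2-step affine chain lands on center (5/9, 1/4), radius 1/81

s1: center (-1/2, 1/4), radius 1/10; s2: center (5/9, 1/4), radius 1/81; s3: center (17/36, 11/36), radius 1/90


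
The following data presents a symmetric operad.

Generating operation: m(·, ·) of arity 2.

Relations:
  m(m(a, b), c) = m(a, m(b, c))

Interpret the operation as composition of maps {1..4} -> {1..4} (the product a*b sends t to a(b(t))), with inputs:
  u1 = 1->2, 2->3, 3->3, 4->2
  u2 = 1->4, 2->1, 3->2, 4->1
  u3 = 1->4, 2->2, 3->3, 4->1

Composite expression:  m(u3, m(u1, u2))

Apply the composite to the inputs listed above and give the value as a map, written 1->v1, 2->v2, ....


1->2, 2->2, 3->3, 4->2


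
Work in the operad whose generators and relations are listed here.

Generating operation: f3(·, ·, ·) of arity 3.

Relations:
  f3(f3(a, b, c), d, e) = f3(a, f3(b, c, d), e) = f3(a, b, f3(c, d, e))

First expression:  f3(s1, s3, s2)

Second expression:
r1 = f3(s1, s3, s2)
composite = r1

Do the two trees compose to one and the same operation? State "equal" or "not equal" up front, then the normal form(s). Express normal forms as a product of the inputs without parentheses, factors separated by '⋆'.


The first expression reduces to s1 ⋆ s3 ⋆ s2
The second expression reduces to s1 ⋆ s3 ⋆ s2
Same normal form: equal.

equal: each reduces to s1 ⋆ s3 ⋆ s2


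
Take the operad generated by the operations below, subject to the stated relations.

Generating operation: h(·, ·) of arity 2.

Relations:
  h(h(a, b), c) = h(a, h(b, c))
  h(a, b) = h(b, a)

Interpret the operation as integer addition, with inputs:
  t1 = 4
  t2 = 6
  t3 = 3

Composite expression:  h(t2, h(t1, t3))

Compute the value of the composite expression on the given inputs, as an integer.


13

h(t1, t3) = 7
h(t2, h(t1, t3)) = 13


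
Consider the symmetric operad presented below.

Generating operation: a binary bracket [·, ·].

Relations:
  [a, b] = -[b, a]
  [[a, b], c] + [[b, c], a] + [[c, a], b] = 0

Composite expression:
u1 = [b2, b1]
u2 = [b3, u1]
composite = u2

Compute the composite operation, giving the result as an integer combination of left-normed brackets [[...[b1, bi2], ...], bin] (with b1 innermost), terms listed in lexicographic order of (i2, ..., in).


[[b1, b2], b3]


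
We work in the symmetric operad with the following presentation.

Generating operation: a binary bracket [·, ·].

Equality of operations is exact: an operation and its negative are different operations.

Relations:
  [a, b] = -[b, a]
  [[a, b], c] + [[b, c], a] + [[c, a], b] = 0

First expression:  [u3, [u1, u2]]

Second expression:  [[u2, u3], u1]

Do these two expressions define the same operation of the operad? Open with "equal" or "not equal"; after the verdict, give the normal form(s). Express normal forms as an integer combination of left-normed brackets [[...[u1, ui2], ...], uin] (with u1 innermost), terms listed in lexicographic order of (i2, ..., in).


not equal — first -[[u1, u2], u3], second -[[u1, u2], u3] + [[u1, u3], u2]

The first composite normalizes to -[[u1, u2], u3]
The second composite normalizes to -[[u1, u2], u3] + [[u1, u3], u2]
Distinct normal forms: not equal.


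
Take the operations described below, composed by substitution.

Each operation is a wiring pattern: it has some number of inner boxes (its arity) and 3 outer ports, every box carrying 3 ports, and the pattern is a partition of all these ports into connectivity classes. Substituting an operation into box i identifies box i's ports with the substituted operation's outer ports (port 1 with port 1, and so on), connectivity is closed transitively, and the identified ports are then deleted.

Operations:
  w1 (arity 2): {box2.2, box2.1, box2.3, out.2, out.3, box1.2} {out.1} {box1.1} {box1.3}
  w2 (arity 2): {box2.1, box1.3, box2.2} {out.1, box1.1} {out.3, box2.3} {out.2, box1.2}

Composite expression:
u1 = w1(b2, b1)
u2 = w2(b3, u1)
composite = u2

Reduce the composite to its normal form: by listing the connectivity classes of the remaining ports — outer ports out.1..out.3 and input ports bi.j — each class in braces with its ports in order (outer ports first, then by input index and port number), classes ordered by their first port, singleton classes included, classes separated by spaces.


{out.1, b3.1} {out.2, b3.2} {out.3, b1.1, b1.2, b1.3, b2.2, b3.3} {b2.1} {b2.3}

Connectivity passes through glued w2-boundaries; trace each wire chain.
through w1, on inputs (b2, b1): {out.1} {out.2, out.3, b1.1, b1.2, b1.3, b2.2} {b2.1} {b2.3} (out.j = stage outer ports)
through w2, on inputs (b3, b2, b1): {out.1, b3.1} {out.2, b3.2} {out.3, b1.1, b1.2, b1.3, b2.2, b3.3} {b2.1} {b2.3} (out.j = stage outer ports)


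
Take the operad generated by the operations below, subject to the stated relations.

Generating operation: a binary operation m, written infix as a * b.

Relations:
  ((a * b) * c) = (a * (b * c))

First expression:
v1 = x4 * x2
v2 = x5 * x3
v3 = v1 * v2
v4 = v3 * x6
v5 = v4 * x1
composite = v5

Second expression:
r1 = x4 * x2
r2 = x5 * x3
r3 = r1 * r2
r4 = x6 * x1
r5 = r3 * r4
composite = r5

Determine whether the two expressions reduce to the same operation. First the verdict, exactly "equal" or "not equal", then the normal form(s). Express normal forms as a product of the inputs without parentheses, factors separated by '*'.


equal; the common form is x4 * x2 * x5 * x3 * x6 * x1

Normal form of the first expression: x4 * x2 * x5 * x3 * x6 * x1
Normal form of the second expression: x4 * x2 * x5 * x3 * x6 * x1
The forms coincide; equal.


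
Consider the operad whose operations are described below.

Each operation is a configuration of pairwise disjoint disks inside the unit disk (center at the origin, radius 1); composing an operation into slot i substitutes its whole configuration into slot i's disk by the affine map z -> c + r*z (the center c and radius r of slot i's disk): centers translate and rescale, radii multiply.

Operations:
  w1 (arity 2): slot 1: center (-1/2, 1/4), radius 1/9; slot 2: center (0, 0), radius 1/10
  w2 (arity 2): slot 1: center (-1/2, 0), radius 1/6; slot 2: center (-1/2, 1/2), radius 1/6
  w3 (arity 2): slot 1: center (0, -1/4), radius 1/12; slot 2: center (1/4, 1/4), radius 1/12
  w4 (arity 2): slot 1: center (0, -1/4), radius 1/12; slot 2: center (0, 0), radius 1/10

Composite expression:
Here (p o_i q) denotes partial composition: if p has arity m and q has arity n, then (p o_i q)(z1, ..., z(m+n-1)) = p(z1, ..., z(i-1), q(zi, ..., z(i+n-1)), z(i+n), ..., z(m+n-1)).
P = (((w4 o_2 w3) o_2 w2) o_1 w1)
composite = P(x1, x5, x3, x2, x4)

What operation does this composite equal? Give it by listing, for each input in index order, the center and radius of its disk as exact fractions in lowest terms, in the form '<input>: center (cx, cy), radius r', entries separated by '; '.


Only the slot chain above each x matters under w4; compose those maps.
for x1, the 2-step affine chain lands on center (-1/24, -11/48), radius 1/108
for x5, the 2-step affine chain lands on center (0, -1/4), radius 1/120
for x3, the 3-step affine chain lands on center (-1/240, -1/40), radius 1/720
for x2, the 3-step affine chain lands on center (-1/240, -1/48), radius 1/720
for x4, the 2-step affine chain lands on center (1/40, 1/40), radius 1/120

x1: center (-1/24, -11/48), radius 1/108; x2: center (-1/240, -1/48), radius 1/720; x3: center (-1/240, -1/40), radius 1/720; x4: center (1/40, 1/40), radius 1/120; x5: center (0, -1/4), radius 1/120
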